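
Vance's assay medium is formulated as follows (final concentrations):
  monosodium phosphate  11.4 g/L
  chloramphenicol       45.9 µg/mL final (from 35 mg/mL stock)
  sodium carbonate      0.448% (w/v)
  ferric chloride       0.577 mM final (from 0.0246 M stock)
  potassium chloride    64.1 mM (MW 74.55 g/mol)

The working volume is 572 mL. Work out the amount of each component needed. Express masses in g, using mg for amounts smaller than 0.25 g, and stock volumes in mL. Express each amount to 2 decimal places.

monosodium phosphate 6.52 g; chloramphenicol 0.75 mL; sodium carbonate 2.56 g; ferric chloride 13.42 mL; potassium chloride 2.73 g

Scale factor relative to 1 L: 0.572.
monosodium phosphate: 11.4 g/L × 0.572 L = 6.52 g
chloramphenicol: dilute stock: 45.9 µg/mL × 572 mL ÷ 35000 µg/mL = 0.75 mL
sodium carbonate: 0.448% w/v = 4.48 g/L → 4.48 × 0.572 L = 2.56 g
ferric chloride: V = C2·V2/C1 = 0.577 mM × 572 mL ÷ 24.6 mM = 13.42 mL
potassium chloride: 64.1 mmol/L × 74.55 g/mol × 0.572 L ÷ 1000 = 2.73 g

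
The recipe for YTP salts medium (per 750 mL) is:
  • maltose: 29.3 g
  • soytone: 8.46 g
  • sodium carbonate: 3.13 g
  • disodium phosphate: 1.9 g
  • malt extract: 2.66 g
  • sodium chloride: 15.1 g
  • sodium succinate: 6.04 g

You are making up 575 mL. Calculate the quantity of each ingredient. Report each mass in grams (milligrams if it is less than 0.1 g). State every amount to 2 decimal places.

Ratio of target to recipe volume: 575 / 750 = 0.766667.
maltose: 29.3 g × (575 mL / 750 mL) = 22.46 g
soytone: 8.46 g × (575 mL / 750 mL) = 6.49 g
sodium carbonate: 3.13 g × (575 mL / 750 mL) = 2.40 g
disodium phosphate: 1.9 g × (575 mL / 750 mL) = 1.46 g
malt extract: 2.66 g × (575 mL / 750 mL) = 2.04 g
sodium chloride: 15.1 g × (575 mL / 750 mL) = 11.58 g
sodium succinate: 6.04 g × (575 mL / 750 mL) = 4.63 g

maltose 22.46 g; soytone 6.49 g; sodium carbonate 2.40 g; disodium phosphate 1.46 g; malt extract 2.04 g; sodium chloride 11.58 g; sodium succinate 4.63 g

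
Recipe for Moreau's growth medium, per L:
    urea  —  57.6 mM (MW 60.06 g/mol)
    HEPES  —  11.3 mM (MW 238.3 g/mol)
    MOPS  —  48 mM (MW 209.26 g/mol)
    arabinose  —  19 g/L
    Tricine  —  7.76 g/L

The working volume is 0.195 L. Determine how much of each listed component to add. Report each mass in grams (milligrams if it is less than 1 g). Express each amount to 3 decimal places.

Working volume: 0.195 L.
urea: 57.6 mmol/L × 60.06 mg/mmol × 0.195 L = 674.594 mg
HEPES: 11.3 mmol/L × 238.3 mg/mmol × 0.195 L = 525.094 mg
MOPS: 48 mmol/L × 209.26 g/mol × 0.195 L ÷ 1000 = 1.959 g
arabinose: 19 g/L × 0.195 L = 3.705 g
Tricine: 7.76 g/L × 0.195 L = 1.513 g

urea 674.594 mg; HEPES 525.094 mg; MOPS 1.959 g; arabinose 3.705 g; Tricine 1.513 g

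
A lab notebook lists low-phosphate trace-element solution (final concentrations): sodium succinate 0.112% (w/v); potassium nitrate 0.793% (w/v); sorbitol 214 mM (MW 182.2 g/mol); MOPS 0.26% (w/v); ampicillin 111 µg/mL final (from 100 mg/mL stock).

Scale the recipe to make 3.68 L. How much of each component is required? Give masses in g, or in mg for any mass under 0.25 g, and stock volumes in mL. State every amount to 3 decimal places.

sodium succinate 4.122 g; potassium nitrate 29.182 g; sorbitol 143.486 g; MOPS 9.568 g; ampicillin 4.085 mL

Scale factor relative to 1 L: 3.68.
sodium succinate: 0.112 g per 100 mL × 3680 mL ÷ 100 = 4.122 g
potassium nitrate: 0.793% w/v = 7.93 g/L → 7.93 × 3.68 L = 29.182 g
sorbitol: 214 mmol/L × 182.2 g/mol × 3.68 L ÷ 1000 = 143.486 g
MOPS: 0.26 g per 100 mL × 3680 mL ÷ 100 = 9.568 g
ampicillin: C1V1 = C2V2 → 111 µg/mL × 3680 mL ÷ 100000 µg/mL = 4.085 mL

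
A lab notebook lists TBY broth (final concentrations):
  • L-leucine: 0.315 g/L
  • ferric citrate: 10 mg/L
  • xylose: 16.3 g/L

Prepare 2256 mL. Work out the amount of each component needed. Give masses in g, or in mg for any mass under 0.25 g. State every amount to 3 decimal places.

Target volume = 2256 mL = 2.256 L.
L-leucine: 0.315 g/L × 2.256 L = 0.711 g
ferric citrate: 10 mg/L × 2.256 L = 22.560 mg
xylose: 16.3 g/L × 2.256 L = 36.773 g

L-leucine 0.711 g; ferric citrate 22.560 mg; xylose 36.773 g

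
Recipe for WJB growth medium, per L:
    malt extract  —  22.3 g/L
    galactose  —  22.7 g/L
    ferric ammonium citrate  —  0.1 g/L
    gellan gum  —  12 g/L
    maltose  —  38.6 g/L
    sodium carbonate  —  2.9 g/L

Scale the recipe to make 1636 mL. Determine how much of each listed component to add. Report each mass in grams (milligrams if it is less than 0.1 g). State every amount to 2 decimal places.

malt extract 36.48 g; galactose 37.14 g; ferric ammonium citrate 0.16 g; gellan gum 19.63 g; maltose 63.15 g; sodium carbonate 4.74 g

Scale factor relative to 1 L: 1.636.
malt extract: 22.3 g/L × 1.636 L = 36.48 g
galactose: 22.7 g/L × 1.636 L = 37.14 g
ferric ammonium citrate: 0.1 g/L × 1.636 L = 0.16 g
gellan gum: 12 g/L × 1.636 L = 19.63 g
maltose: 38.6 g/L × 1.636 L = 63.15 g
sodium carbonate: 2.9 g/L × 1.636 L = 4.74 g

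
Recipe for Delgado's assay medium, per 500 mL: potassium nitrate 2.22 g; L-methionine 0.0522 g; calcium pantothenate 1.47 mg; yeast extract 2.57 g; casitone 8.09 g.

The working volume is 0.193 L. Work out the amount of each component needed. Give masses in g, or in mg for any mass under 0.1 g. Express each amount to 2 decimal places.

potassium nitrate 0.86 g; L-methionine 20.15 mg; calcium pantothenate 0.57 mg; yeast extract 0.99 g; casitone 3.12 g

Scale factor = 193 mL / 500 mL = 0.386.
potassium nitrate: 2.22 g × (193 mL / 500 mL) = 0.86 g
L-methionine: 0.0522 g × (193 mL / 500 mL) = 0.0201492 g = 20.15 mg
calcium pantothenate: 1.47 mg × (193 mL / 500 mL) = 0.57 mg
yeast extract: 2.57 g × (193 mL / 500 mL) = 0.99 g
casitone: 8.09 g × (193 mL / 500 mL) = 3.12 g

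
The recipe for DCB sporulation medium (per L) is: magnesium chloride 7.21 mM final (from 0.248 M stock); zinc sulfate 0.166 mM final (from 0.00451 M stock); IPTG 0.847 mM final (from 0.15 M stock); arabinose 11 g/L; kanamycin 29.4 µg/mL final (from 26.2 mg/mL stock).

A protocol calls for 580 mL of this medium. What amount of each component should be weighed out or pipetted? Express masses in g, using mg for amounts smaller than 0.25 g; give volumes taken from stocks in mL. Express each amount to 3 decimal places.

Target volume = 580 mL = 0.58 L.
magnesium chloride: dilute stock: 7.21 mM × 580 mL ÷ 248 mM = 16.862 mL
zinc sulfate: V = C2·V2/C1 = 0.166 mM × 580 mL ÷ 4.51 mM = 21.348 mL
IPTG: dilute stock: 0.847 mM × 580 mL ÷ 150 mM = 3.275 mL
arabinose: 11 g/L × 0.58 L = 6.380 g
kanamycin: C1V1 = C2V2 → 29.4 µg/mL × 580 mL ÷ 26200 µg/mL = 0.651 mL

magnesium chloride 16.862 mL; zinc sulfate 21.348 mL; IPTG 3.275 mL; arabinose 6.380 g; kanamycin 0.651 mL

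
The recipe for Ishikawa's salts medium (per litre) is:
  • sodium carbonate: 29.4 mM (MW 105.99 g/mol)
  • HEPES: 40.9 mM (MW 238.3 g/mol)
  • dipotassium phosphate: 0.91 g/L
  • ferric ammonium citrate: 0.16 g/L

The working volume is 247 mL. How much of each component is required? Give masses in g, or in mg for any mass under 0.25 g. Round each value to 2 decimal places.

sodium carbonate 0.77 g; HEPES 2.41 g; dipotassium phosphate 224.77 mg; ferric ammonium citrate 39.52 mg

Working volume: 247 mL = 0.247 L.
sodium carbonate: 29.4 mmol/L × 105.99 g/mol × 0.247 L ÷ 1000 = 0.77 g
HEPES: 40.9 mmol/L × 238.3 g/mol × 0.247 L ÷ 1000 = 2.41 g
dipotassium phosphate: 0.91 g/L × 0.247 L = 0.22477 g = 224.77 mg
ferric ammonium citrate: 0.16 g/L × 0.247 L = 0.03952 g = 39.52 mg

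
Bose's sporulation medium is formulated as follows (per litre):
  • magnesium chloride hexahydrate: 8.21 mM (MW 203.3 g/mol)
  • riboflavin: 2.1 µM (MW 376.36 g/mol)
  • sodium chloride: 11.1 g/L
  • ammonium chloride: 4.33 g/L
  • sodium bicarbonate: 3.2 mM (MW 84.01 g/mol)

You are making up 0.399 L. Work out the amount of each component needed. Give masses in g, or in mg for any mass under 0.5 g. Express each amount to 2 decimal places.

magnesium chloride hexahydrate 0.67 g; riboflavin 0.32 mg; sodium chloride 4.43 g; ammonium chloride 1.73 g; sodium bicarbonate 107.26 mg

Scale factor relative to 1 L: 0.399.
magnesium chloride hexahydrate: 8.21 mmol/L × 203.3 g/mol × 0.399 L ÷ 1000 = 0.67 g
riboflavin: 2.1 µmol/L × 376.36 g/mol × 0.399 L ÷ 1000 = 0.32 mg
sodium chloride: 11.1 g/L × 0.399 L = 4.43 g
ammonium chloride: 4.33 g/L × 0.399 L = 1.73 g
sodium bicarbonate: 3.2 mmol/L × 84.01 mg/mmol × 0.399 L = 107.26 mg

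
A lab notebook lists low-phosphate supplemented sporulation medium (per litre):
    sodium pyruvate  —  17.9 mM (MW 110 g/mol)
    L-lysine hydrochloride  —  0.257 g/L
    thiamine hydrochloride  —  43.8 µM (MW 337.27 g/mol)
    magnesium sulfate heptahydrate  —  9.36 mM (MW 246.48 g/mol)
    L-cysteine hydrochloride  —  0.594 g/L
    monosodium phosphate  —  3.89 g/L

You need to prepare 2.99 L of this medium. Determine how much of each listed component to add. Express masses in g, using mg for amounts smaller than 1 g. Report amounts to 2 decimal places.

sodium pyruvate 5.89 g; L-lysine hydrochloride 768.43 mg; thiamine hydrochloride 44.17 mg; magnesium sulfate heptahydrate 6.90 g; L-cysteine hydrochloride 1.78 g; monosodium phosphate 11.63 g

Scale factor relative to 1 L: 2.99.
sodium pyruvate: 17.9 mmol/L × 110 g/mol × 2.99 L ÷ 1000 = 5.89 g
L-lysine hydrochloride: 0.257 g/L × 2.99 L = 0.76843 g = 768.43 mg
thiamine hydrochloride: 43.8 µmol/L × 337.27 g/mol × 2.99 L ÷ 1000 = 44.17 mg
magnesium sulfate heptahydrate: 9.36 mmol/L × 246.48 g/mol × 2.99 L ÷ 1000 = 6.90 g
L-cysteine hydrochloride: 0.594 g/L × 2.99 L = 1.78 g
monosodium phosphate: 3.89 g/L × 2.99 L = 11.63 g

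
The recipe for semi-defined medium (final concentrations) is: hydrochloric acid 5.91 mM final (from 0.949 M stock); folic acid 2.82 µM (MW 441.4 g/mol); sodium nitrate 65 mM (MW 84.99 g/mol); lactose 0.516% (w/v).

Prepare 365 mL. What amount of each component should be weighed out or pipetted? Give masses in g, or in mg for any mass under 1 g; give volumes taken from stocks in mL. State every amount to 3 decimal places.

hydrochloric acid 2.273 mL; folic acid 0.454 mg; sodium nitrate 2.016 g; lactose 1.883 g

Scale factor relative to 1 L: 0.365.
hydrochloric acid: dilute stock: 5.91 mM × 365 mL ÷ 949 mM = 2.273 mL
folic acid: 2.82 µmol/L × 441.4 g/mol × 0.365 L ÷ 1000 = 0.454 mg
sodium nitrate: 65 mmol/L × 84.99 g/mol × 0.365 L ÷ 1000 = 2.016 g
lactose: 0.516 g per 100 mL × 365 mL ÷ 100 = 1.883 g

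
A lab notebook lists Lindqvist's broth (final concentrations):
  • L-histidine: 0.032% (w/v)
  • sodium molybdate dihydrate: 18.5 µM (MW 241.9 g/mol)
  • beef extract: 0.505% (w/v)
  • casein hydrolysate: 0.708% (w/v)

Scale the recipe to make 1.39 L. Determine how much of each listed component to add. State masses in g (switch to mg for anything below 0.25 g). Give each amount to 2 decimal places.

L-histidine 0.44 g; sodium molybdate dihydrate 6.22 mg; beef extract 7.02 g; casein hydrolysate 9.84 g

Working volume: 1.39 L.
L-histidine: 0.032% w/v = 0.32 g/L → 0.32 × 1.39 L = 0.44 g
sodium molybdate dihydrate: 18.5 µmol/L × 241.9 g/mol × 1.39 L ÷ 1000 = 6.22 mg
beef extract: 0.505% w/v = 5.05 g/L → 5.05 × 1.39 L = 7.02 g
casein hydrolysate: 0.708 g per 100 mL × 1390 mL ÷ 100 = 9.84 g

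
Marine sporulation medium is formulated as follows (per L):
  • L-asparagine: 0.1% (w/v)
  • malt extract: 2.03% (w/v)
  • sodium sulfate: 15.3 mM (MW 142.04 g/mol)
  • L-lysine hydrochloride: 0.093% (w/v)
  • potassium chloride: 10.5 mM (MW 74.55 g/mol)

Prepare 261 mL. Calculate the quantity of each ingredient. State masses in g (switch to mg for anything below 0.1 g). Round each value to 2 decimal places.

Target volume = 261 mL = 0.261 L.
L-asparagine: 0.1 g per 100 mL × 261 mL ÷ 100 = 0.26 g
malt extract: 2.03 g per 100 mL × 261 mL ÷ 100 = 5.30 g
sodium sulfate: 15.3 mmol/L × 142.04 g/mol × 0.261 L ÷ 1000 = 0.57 g
L-lysine hydrochloride: 0.093 g per 100 mL × 261 mL ÷ 100 = 0.24 g
potassium chloride: 10.5 mmol/L × 74.55 g/mol × 0.261 L ÷ 1000 = 0.20 g

L-asparagine 0.26 g; malt extract 5.30 g; sodium sulfate 0.57 g; L-lysine hydrochloride 0.24 g; potassium chloride 0.20 g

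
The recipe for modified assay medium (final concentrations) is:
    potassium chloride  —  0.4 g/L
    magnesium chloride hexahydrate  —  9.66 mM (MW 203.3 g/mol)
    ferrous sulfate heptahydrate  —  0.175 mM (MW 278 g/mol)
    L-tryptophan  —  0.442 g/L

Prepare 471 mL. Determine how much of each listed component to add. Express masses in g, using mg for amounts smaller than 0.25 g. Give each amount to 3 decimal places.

Target volume = 471 mL = 0.471 L.
potassium chloride: 0.4 g/L × 0.471 L = 0.1884 g = 188.400 mg
magnesium chloride hexahydrate: 9.66 mmol/L × 203.3 g/mol × 0.471 L ÷ 1000 = 0.925 g
ferrous sulfate heptahydrate: 0.175 mmol/L × 278 mg/mmol × 0.471 L = 22.914 mg
L-tryptophan: 0.442 g/L × 0.471 L = 0.208182 g = 208.182 mg

potassium chloride 188.400 mg; magnesium chloride hexahydrate 0.925 g; ferrous sulfate heptahydrate 22.914 mg; L-tryptophan 208.182 mg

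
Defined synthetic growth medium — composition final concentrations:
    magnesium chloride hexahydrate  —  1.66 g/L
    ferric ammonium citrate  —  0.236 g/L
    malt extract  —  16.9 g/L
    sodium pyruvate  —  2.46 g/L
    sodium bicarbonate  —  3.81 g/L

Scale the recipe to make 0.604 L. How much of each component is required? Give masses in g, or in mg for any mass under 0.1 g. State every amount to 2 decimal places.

magnesium chloride hexahydrate 1.00 g; ferric ammonium citrate 0.14 g; malt extract 10.21 g; sodium pyruvate 1.49 g; sodium bicarbonate 2.30 g

Scale factor relative to 1 L: 0.604.
magnesium chloride hexahydrate: 1.66 g/L × 0.604 L = 1.00 g
ferric ammonium citrate: 0.236 g/L × 0.604 L = 0.14 g
malt extract: 16.9 g/L × 0.604 L = 10.21 g
sodium pyruvate: 2.46 g/L × 0.604 L = 1.49 g
sodium bicarbonate: 3.81 g/L × 0.604 L = 2.30 g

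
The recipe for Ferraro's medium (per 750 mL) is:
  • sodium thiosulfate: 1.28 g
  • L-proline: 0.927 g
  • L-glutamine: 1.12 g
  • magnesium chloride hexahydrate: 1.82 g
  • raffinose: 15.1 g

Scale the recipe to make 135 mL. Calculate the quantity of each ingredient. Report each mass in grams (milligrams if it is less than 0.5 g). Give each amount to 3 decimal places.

Ratio of target to recipe volume: 135 / 750 = 0.18.
sodium thiosulfate: 1.28 g × (135 mL / 750 mL) = 0.2304 g = 230.400 mg
L-proline: 0.927 g × (135 mL / 750 mL) = 0.16686 g = 166.860 mg
L-glutamine: 1.12 g × (135 mL / 750 mL) = 0.2016 g = 201.600 mg
magnesium chloride hexahydrate: 1.82 g × (135 mL / 750 mL) = 0.3276 g = 327.600 mg
raffinose: 15.1 g × (135 mL / 750 mL) = 2.718 g

sodium thiosulfate 230.400 mg; L-proline 166.860 mg; L-glutamine 201.600 mg; magnesium chloride hexahydrate 327.600 mg; raffinose 2.718 g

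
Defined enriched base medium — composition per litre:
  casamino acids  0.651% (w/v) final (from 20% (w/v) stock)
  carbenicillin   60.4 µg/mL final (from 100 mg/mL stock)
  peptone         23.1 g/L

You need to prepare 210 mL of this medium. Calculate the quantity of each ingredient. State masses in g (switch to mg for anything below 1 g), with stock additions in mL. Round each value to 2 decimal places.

Scale factor relative to 1 L: 0.21.
casamino acids: V = C2·V2/C1 = 0.651% ÷ 20% × 210 mL = 6.84 mL
carbenicillin: dilute stock: 60.4 µg/mL × 210 mL ÷ 100000 µg/mL = 0.13 mL
peptone: 23.1 g/L × 0.21 L = 4.85 g

casamino acids 6.84 mL; carbenicillin 0.13 mL; peptone 4.85 g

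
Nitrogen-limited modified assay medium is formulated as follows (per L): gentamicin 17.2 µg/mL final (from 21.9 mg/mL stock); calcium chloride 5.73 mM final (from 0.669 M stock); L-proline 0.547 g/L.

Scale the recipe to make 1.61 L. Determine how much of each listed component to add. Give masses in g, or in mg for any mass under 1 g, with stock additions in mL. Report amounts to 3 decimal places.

Working volume: 1.61 L.
gentamicin: C1V1 = C2V2 → 17.2 µg/mL × 1610 mL ÷ 21900 µg/mL = 1.264 mL
calcium chloride: V = C2·V2/C1 = 5.73 mM × 1610 mL ÷ 669 mM = 13.790 mL
L-proline: 0.547 g/L × 1.61 L = 0.88067 g = 880.670 mg

gentamicin 1.264 mL; calcium chloride 13.790 mL; L-proline 880.670 mg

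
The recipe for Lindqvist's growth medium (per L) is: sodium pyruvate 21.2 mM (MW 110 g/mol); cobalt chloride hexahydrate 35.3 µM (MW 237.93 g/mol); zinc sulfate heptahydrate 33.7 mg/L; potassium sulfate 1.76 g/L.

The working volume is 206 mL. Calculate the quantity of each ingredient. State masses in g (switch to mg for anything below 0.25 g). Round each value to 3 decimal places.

Scale factor relative to 1 L: 0.206.
sodium pyruvate: 21.2 mmol/L × 110 g/mol × 0.206 L ÷ 1000 = 0.480 g
cobalt chloride hexahydrate: 35.3 µmol/L × 237.93 g/mol × 0.206 L ÷ 1000 = 1.730 mg
zinc sulfate heptahydrate: 33.7 mg/L × 0.206 L = 6.942 mg
potassium sulfate: 1.76 g/L × 0.206 L = 0.363 g

sodium pyruvate 0.480 g; cobalt chloride hexahydrate 1.730 mg; zinc sulfate heptahydrate 6.942 mg; potassium sulfate 0.363 g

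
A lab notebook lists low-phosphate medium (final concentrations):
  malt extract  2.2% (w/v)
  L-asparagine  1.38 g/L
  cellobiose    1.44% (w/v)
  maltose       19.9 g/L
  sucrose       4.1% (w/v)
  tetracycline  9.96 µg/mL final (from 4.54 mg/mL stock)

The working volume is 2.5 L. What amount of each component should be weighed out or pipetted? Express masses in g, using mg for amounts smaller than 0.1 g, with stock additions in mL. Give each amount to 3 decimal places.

malt extract 55.000 g; L-asparagine 3.450 g; cellobiose 36.000 g; maltose 49.750 g; sucrose 102.500 g; tetracycline 5.485 mL

Scale factor relative to 1 L: 2.5.
malt extract: 2.2% w/v = 22 g/L → 22 × 2.5 L = 55.000 g
L-asparagine: 1.38 g/L × 2.5 L = 3.450 g
cellobiose: 1.44 g per 100 mL × 2500 mL ÷ 100 = 36.000 g
maltose: 19.9 g/L × 2.5 L = 49.750 g
sucrose: 4.1 g per 100 mL × 2500 mL ÷ 100 = 102.500 g
tetracycline: V = C2·V2/C1 = 9.96 µg/mL × 2500 mL ÷ 4540 µg/mL = 5.485 mL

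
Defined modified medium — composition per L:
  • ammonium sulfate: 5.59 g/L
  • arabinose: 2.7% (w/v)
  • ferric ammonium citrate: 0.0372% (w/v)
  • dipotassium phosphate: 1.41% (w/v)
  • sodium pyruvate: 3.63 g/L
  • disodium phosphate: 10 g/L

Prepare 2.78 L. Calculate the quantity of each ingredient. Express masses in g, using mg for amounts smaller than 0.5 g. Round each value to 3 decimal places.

ammonium sulfate 15.540 g; arabinose 75.060 g; ferric ammonium citrate 1.034 g; dipotassium phosphate 39.198 g; sodium pyruvate 10.091 g; disodium phosphate 27.800 g

Scale factor relative to 1 L: 2.78.
ammonium sulfate: 5.59 g/L × 2.78 L = 15.540 g
arabinose: 2.7% w/v = 27 g/L → 27 × 2.78 L = 75.060 g
ferric ammonium citrate: 0.0372 g per 100 mL × 2780 mL ÷ 100 = 1.034 g
dipotassium phosphate: 1.41% w/v = 14.1 g/L → 14.1 × 2.78 L = 39.198 g
sodium pyruvate: 3.63 g/L × 2.78 L = 10.091 g
disodium phosphate: 10 g/L × 2.78 L = 27.800 g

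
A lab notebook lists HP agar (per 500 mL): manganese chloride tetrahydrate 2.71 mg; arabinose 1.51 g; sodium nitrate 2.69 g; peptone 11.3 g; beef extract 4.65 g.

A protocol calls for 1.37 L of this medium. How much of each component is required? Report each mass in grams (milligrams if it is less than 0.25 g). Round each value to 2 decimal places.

manganese chloride tetrahydrate 7.43 mg; arabinose 4.14 g; sodium nitrate 7.37 g; peptone 30.96 g; beef extract 12.74 g

Scale factor = 1370 mL / 500 mL = 2.74.
manganese chloride tetrahydrate: 2.71 mg × (1370 mL / 500 mL) = 7.43 mg
arabinose: 1.51 g × (1370 mL / 500 mL) = 4.14 g
sodium nitrate: 2.69 g × (1370 mL / 500 mL) = 7.37 g
peptone: 11.3 g × (1370 mL / 500 mL) = 30.96 g
beef extract: 4.65 g × (1370 mL / 500 mL) = 12.74 g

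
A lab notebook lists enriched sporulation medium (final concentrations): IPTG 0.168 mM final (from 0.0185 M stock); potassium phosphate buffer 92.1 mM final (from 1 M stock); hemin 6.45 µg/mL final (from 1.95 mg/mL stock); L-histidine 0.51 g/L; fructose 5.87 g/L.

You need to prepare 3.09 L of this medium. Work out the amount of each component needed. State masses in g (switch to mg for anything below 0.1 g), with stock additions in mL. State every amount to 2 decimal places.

Working volume: 3.09 L.
IPTG: dilute stock: 0.168 mM × 3090 mL ÷ 18.5 mM = 28.06 mL
potassium phosphate buffer: dilute stock: 92.1 mM × 3090 mL ÷ 1000 mM = 284.59 mL
hemin: V = C2·V2/C1 = 6.45 µg/mL × 3090 mL ÷ 1950 µg/mL = 10.22 mL
L-histidine: 0.51 g/L × 3.09 L = 1.58 g
fructose: 5.87 g/L × 3.09 L = 18.14 g

IPTG 28.06 mL; potassium phosphate buffer 284.59 mL; hemin 10.22 mL; L-histidine 1.58 g; fructose 18.14 g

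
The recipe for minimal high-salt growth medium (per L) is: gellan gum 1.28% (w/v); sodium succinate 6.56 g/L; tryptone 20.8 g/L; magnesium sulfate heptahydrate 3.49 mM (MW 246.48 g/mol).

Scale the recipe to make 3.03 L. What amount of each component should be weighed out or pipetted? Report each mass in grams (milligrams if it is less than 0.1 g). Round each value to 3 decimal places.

Working volume: 3.03 L.
gellan gum: 1.28 g per 100 mL × 3030 mL ÷ 100 = 38.784 g
sodium succinate: 6.56 g/L × 3.03 L = 19.877 g
tryptone: 20.8 g/L × 3.03 L = 63.024 g
magnesium sulfate heptahydrate: 3.49 mmol/L × 246.48 g/mol × 3.03 L ÷ 1000 = 2.606 g

gellan gum 38.784 g; sodium succinate 19.877 g; tryptone 63.024 g; magnesium sulfate heptahydrate 2.606 g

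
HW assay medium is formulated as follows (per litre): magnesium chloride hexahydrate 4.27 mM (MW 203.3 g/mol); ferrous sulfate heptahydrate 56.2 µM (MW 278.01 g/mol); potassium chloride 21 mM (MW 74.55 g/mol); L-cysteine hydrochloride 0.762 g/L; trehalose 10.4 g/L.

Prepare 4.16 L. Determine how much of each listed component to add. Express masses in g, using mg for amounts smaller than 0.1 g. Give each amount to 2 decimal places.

Working volume: 4.16 L.
magnesium chloride hexahydrate: 4.27 mmol/L × 203.3 g/mol × 4.16 L ÷ 1000 = 3.61 g
ferrous sulfate heptahydrate: 56.2 µmol/L × 278.01 g/mol × 4.16 L ÷ 1000 = 65.00 mg
potassium chloride: 21 mmol/L × 74.55 g/mol × 4.16 L ÷ 1000 = 6.51 g
L-cysteine hydrochloride: 0.762 g/L × 4.16 L = 3.17 g
trehalose: 10.4 g/L × 4.16 L = 43.26 g

magnesium chloride hexahydrate 3.61 g; ferrous sulfate heptahydrate 65.00 mg; potassium chloride 6.51 g; L-cysteine hydrochloride 3.17 g; trehalose 43.26 g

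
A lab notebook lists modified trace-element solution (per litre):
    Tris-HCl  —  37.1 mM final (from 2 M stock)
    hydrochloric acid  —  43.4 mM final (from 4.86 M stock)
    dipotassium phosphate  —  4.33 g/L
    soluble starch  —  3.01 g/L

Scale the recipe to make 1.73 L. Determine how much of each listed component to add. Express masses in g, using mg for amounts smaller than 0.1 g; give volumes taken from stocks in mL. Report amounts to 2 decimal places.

Tris-HCl 32.09 mL; hydrochloric acid 15.45 mL; dipotassium phosphate 7.49 g; soluble starch 5.21 g

Working volume: 1.73 L.
Tris-HCl: V = C2·V2/C1 = 37.1 mM × 1730 mL ÷ 2000 mM = 32.09 mL
hydrochloric acid: V = C2·V2/C1 = 43.4 mM × 1730 mL ÷ 4860 mM = 15.45 mL
dipotassium phosphate: 4.33 g/L × 1.73 L = 7.49 g
soluble starch: 3.01 g/L × 1.73 L = 5.21 g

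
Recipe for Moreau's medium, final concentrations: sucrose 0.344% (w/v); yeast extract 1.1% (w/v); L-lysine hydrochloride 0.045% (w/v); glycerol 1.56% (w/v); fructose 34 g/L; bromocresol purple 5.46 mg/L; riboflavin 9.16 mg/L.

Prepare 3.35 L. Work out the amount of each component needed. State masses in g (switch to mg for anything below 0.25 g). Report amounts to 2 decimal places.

sucrose 11.52 g; yeast extract 36.85 g; L-lysine hydrochloride 1.51 g; glycerol 52.26 g; fructose 113.90 g; bromocresol purple 18.29 mg; riboflavin 30.69 mg

Scale factor relative to 1 L: 3.35.
sucrose: 0.344 g per 100 mL × 3350 mL ÷ 100 = 11.52 g
yeast extract: 1.1% w/v = 11 g/L → 11 × 3.35 L = 36.85 g
L-lysine hydrochloride: 0.045 g per 100 mL × 3350 mL ÷ 100 = 1.51 g
glycerol: 1.56 g per 100 mL × 3350 mL ÷ 100 = 52.26 g
fructose: 34 g/L × 3.35 L = 113.90 g
bromocresol purple: 5.46 mg/L × 3.35 L = 18.29 mg
riboflavin: 9.16 mg/L × 3.35 L = 30.69 mg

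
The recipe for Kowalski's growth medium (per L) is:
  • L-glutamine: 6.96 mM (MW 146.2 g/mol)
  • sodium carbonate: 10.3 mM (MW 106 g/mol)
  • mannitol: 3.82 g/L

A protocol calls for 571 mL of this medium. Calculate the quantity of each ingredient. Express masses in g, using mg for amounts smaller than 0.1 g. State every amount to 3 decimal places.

L-glutamine 0.581 g; sodium carbonate 0.623 g; mannitol 2.181 g

Scale factor relative to 1 L: 0.571.
L-glutamine: 6.96 mmol/L × 146.2 g/mol × 0.571 L ÷ 1000 = 0.581 g
sodium carbonate: 10.3 mmol/L × 106 g/mol × 0.571 L ÷ 1000 = 0.623 g
mannitol: 3.82 g/L × 0.571 L = 2.181 g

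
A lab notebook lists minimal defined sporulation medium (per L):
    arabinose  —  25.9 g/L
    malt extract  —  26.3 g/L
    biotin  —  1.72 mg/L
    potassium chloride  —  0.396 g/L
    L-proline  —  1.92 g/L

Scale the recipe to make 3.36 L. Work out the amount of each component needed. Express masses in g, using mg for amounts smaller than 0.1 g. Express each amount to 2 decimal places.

Scale factor relative to 1 L: 3.36.
arabinose: 25.9 g/L × 3.36 L = 87.02 g
malt extract: 26.3 g/L × 3.36 L = 88.37 g
biotin: 1.72 mg/L × 3.36 L = 5.78 mg
potassium chloride: 0.396 g/L × 3.36 L = 1.33 g
L-proline: 1.92 g/L × 3.36 L = 6.45 g

arabinose 87.02 g; malt extract 88.37 g; biotin 5.78 mg; potassium chloride 1.33 g; L-proline 6.45 g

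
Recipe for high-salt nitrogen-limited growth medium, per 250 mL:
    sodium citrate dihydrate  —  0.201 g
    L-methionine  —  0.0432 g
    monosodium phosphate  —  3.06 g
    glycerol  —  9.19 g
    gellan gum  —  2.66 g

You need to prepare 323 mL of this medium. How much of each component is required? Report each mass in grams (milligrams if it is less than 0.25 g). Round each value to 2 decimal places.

sodium citrate dihydrate 0.26 g; L-methionine 55.81 mg; monosodium phosphate 3.95 g; glycerol 11.87 g; gellan gum 3.44 g

Scale factor = 323 mL / 250 mL = 1.292.
sodium citrate dihydrate: 0.201 g × (323 mL / 250 mL) = 0.26 g
L-methionine: 0.0432 g × (323 mL / 250 mL) = 0.0558144 g = 55.81 mg
monosodium phosphate: 3.06 g × (323 mL / 250 mL) = 3.95 g
glycerol: 9.19 g × (323 mL / 250 mL) = 11.87 g
gellan gum: 2.66 g × (323 mL / 250 mL) = 3.44 g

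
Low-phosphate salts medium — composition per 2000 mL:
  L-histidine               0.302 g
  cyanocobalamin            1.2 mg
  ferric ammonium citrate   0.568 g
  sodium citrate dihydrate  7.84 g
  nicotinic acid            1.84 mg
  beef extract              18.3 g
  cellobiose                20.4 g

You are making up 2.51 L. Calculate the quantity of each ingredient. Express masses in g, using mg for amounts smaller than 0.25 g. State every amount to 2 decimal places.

L-histidine 0.38 g; cyanocobalamin 1.51 mg; ferric ammonium citrate 0.71 g; sodium citrate dihydrate 9.84 g; nicotinic acid 2.31 mg; beef extract 22.97 g; cellobiose 25.60 g

Scale factor = 2510 mL / 2000 mL = 1.255.
L-histidine: 0.302 g × (2510 mL / 2000 mL) = 0.38 g
cyanocobalamin: 1.2 mg × (2510 mL / 2000 mL) = 1.51 mg
ferric ammonium citrate: 0.568 g × (2510 mL / 2000 mL) = 0.71 g
sodium citrate dihydrate: 7.84 g × (2510 mL / 2000 mL) = 9.84 g
nicotinic acid: 1.84 mg × (2510 mL / 2000 mL) = 2.31 mg
beef extract: 18.3 g × (2510 mL / 2000 mL) = 22.97 g
cellobiose: 20.4 g × (2510 mL / 2000 mL) = 25.60 g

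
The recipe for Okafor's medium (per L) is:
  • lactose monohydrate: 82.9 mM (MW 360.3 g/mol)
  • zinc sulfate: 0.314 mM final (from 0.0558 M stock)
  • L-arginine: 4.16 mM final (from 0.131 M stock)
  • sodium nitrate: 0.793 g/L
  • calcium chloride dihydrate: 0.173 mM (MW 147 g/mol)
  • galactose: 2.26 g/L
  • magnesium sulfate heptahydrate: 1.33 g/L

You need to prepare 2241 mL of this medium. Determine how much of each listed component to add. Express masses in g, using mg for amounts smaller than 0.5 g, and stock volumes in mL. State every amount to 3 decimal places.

Working volume: 2241 mL = 2.241 L.
lactose monohydrate: 82.9 mmol/L × 360.3 g/mol × 2.241 L ÷ 1000 = 66.936 g
zinc sulfate: dilute stock: 0.314 mM × 2241 mL ÷ 55.8 mM = 12.611 mL
L-arginine: V = C2·V2/C1 = 4.16 mM × 2241 mL ÷ 131 mM = 71.165 mL
sodium nitrate: 0.793 g/L × 2.241 L = 1.777 g
calcium chloride dihydrate: 0.173 mmol/L × 147 mg/mmol × 2.241 L = 56.991 mg
galactose: 2.26 g/L × 2.241 L = 5.065 g
magnesium sulfate heptahydrate: 1.33 g/L × 2.241 L = 2.981 g

lactose monohydrate 66.936 g; zinc sulfate 12.611 mL; L-arginine 71.165 mL; sodium nitrate 1.777 g; calcium chloride dihydrate 56.991 mg; galactose 5.065 g; magnesium sulfate heptahydrate 2.981 g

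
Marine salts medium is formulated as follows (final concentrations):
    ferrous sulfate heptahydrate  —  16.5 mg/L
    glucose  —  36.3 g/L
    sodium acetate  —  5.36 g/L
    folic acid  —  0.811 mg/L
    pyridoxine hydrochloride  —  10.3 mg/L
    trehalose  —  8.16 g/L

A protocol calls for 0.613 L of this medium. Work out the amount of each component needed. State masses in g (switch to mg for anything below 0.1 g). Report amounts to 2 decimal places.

ferrous sulfate heptahydrate 10.11 mg; glucose 22.25 g; sodium acetate 3.29 g; folic acid 0.50 mg; pyridoxine hydrochloride 6.31 mg; trehalose 5.00 g

Scale factor relative to 1 L: 0.613.
ferrous sulfate heptahydrate: 16.5 mg/L × 0.613 L = 10.11 mg
glucose: 36.3 g/L × 0.613 L = 22.25 g
sodium acetate: 5.36 g/L × 0.613 L = 3.29 g
folic acid: 0.811 mg/L × 0.613 L = 0.50 mg
pyridoxine hydrochloride: 10.3 mg/L × 0.613 L = 6.31 mg
trehalose: 8.16 g/L × 0.613 L = 5.00 g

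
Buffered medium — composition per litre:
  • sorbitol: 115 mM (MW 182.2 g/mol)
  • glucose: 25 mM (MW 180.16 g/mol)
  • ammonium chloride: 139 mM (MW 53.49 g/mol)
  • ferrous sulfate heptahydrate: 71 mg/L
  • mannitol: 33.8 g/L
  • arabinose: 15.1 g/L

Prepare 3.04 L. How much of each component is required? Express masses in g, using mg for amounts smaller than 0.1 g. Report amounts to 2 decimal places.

sorbitol 63.70 g; glucose 13.69 g; ammonium chloride 22.60 g; ferrous sulfate heptahydrate 0.22 g; mannitol 102.75 g; arabinose 45.90 g

Working volume: 3.04 L.
sorbitol: 115 mmol/L × 182.2 g/mol × 3.04 L ÷ 1000 = 63.70 g
glucose: 25 mmol/L × 180.16 g/mol × 3.04 L ÷ 1000 = 13.69 g
ammonium chloride: 139 mmol/L × 53.49 g/mol × 3.04 L ÷ 1000 = 22.60 g
ferrous sulfate heptahydrate: 71 mg/L × 3.04 L = 215.84 mg = 0.22 g
mannitol: 33.8 g/L × 3.04 L = 102.75 g
arabinose: 15.1 g/L × 3.04 L = 45.90 g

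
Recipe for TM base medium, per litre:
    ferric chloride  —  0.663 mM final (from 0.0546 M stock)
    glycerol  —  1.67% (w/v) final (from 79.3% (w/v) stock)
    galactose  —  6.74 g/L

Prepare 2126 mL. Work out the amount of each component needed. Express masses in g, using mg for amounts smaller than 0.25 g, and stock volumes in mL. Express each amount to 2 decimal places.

ferric chloride 25.82 mL; glycerol 44.77 mL; galactose 14.33 g

Working volume: 2126 mL = 2.126 L.
ferric chloride: C1V1 = C2V2 → 0.663 mM × 2126 mL ÷ 54.6 mM = 25.82 mL
glycerol: V = C2·V2/C1 = 1.67% ÷ 79.3% × 2126 mL = 44.77 mL
galactose: 6.74 g/L × 2.126 L = 14.33 g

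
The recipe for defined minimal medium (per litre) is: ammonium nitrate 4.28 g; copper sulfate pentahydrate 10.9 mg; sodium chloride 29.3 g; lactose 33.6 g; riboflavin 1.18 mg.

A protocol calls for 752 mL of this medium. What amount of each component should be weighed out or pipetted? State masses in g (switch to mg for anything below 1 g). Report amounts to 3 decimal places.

ammonium nitrate 3.219 g; copper sulfate pentahydrate 8.197 mg; sodium chloride 22.034 g; lactose 25.267 g; riboflavin 0.887 mg

Scale factor = 752 mL / 1000 mL = 0.752.
ammonium nitrate: 4.28 g × (752 mL / 1000 mL) = 3.219 g
copper sulfate pentahydrate: 10.9 mg × (752 mL / 1000 mL) = 8.197 mg
sodium chloride: 29.3 g × (752 mL / 1000 mL) = 22.034 g
lactose: 33.6 g × (752 mL / 1000 mL) = 25.267 g
riboflavin: 1.18 mg × (752 mL / 1000 mL) = 0.887 mg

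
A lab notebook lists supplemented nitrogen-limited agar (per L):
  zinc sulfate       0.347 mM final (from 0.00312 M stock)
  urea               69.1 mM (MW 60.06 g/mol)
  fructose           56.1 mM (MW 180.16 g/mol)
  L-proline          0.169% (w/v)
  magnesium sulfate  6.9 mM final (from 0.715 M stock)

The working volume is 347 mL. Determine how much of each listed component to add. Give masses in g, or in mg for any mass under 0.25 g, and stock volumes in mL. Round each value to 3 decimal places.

Working volume: 347 mL = 0.347 L.
zinc sulfate: dilute stock: 0.347 mM × 347 mL ÷ 3.12 mM = 38.593 mL
urea: 69.1 mmol/L × 60.06 g/mol × 0.347 L ÷ 1000 = 1.440 g
fructose: 56.1 mmol/L × 180.16 g/mol × 0.347 L ÷ 1000 = 3.507 g
L-proline: 0.169 g per 100 mL × 347 mL ÷ 100 = 0.586 g
magnesium sulfate: V = C2·V2/C1 = 6.9 mM × 347 mL ÷ 715 mM = 3.349 mL

zinc sulfate 38.593 mL; urea 1.440 g; fructose 3.507 g; L-proline 0.586 g; magnesium sulfate 3.349 mL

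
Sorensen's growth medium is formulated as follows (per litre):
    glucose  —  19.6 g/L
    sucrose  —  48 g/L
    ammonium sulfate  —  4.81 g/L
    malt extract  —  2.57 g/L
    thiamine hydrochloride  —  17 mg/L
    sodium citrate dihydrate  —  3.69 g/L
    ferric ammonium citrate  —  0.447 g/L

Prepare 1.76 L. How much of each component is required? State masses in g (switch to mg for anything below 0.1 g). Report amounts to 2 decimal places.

Scale factor relative to 1 L: 1.76.
glucose: 19.6 g/L × 1.76 L = 34.50 g
sucrose: 48 g/L × 1.76 L = 84.48 g
ammonium sulfate: 4.81 g/L × 1.76 L = 8.47 g
malt extract: 2.57 g/L × 1.76 L = 4.52 g
thiamine hydrochloride: 17 mg/L × 1.76 L = 29.92 mg
sodium citrate dihydrate: 3.69 g/L × 1.76 L = 6.49 g
ferric ammonium citrate: 0.447 g/L × 1.76 L = 0.79 g

glucose 34.50 g; sucrose 84.48 g; ammonium sulfate 8.47 g; malt extract 4.52 g; thiamine hydrochloride 29.92 mg; sodium citrate dihydrate 6.49 g; ferric ammonium citrate 0.79 g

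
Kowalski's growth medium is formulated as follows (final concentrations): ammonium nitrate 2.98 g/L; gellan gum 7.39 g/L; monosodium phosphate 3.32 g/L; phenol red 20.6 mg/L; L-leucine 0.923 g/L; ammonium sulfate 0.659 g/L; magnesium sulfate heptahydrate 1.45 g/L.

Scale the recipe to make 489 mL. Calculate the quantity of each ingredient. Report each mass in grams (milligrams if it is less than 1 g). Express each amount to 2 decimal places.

ammonium nitrate 1.46 g; gellan gum 3.61 g; monosodium phosphate 1.62 g; phenol red 10.07 mg; L-leucine 451.35 mg; ammonium sulfate 322.25 mg; magnesium sulfate heptahydrate 709.05 mg

Scale factor relative to 1 L: 0.489.
ammonium nitrate: 2.98 g/L × 0.489 L = 1.46 g
gellan gum: 7.39 g/L × 0.489 L = 3.61 g
monosodium phosphate: 3.32 g/L × 0.489 L = 1.62 g
phenol red: 20.6 mg/L × 0.489 L = 10.07 mg
L-leucine: 0.923 g/L × 0.489 L = 0.451347 g = 451.35 mg
ammonium sulfate: 0.659 g/L × 0.489 L = 0.322251 g = 322.25 mg
magnesium sulfate heptahydrate: 1.45 g/L × 0.489 L = 0.70905 g = 709.05 mg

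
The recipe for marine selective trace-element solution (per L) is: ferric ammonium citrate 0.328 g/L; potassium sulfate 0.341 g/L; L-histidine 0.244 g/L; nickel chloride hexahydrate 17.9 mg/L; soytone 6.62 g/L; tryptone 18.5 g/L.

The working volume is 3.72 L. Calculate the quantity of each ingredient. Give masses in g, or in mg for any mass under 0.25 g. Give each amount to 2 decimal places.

Working volume: 3.72 L.
ferric ammonium citrate: 0.328 g/L × 3.72 L = 1.22 g
potassium sulfate: 0.341 g/L × 3.72 L = 1.27 g
L-histidine: 0.244 g/L × 3.72 L = 0.91 g
nickel chloride hexahydrate: 17.9 mg/L × 3.72 L = 66.59 mg
soytone: 6.62 g/L × 3.72 L = 24.63 g
tryptone: 18.5 g/L × 3.72 L = 68.82 g

ferric ammonium citrate 1.22 g; potassium sulfate 1.27 g; L-histidine 0.91 g; nickel chloride hexahydrate 66.59 mg; soytone 24.63 g; tryptone 68.82 g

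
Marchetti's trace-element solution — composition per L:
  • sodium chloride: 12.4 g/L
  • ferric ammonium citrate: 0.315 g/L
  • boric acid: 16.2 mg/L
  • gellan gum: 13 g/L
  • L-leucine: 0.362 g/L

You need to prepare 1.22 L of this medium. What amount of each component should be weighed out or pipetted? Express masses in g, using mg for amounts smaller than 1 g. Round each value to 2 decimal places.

Scale factor relative to 1 L: 1.22.
sodium chloride: 12.4 g/L × 1.22 L = 15.13 g
ferric ammonium citrate: 0.315 g/L × 1.22 L = 0.3843 g = 384.30 mg
boric acid: 16.2 mg/L × 1.22 L = 19.76 mg
gellan gum: 13 g/L × 1.22 L = 15.86 g
L-leucine: 0.362 g/L × 1.22 L = 0.44164 g = 441.64 mg

sodium chloride 15.13 g; ferric ammonium citrate 384.30 mg; boric acid 19.76 mg; gellan gum 15.86 g; L-leucine 441.64 mg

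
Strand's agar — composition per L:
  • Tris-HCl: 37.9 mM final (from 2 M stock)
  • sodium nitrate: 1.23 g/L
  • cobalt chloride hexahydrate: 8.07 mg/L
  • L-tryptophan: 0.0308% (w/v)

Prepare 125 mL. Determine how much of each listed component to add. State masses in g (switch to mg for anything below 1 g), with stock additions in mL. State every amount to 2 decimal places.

Tris-HCl 2.37 mL; sodium nitrate 153.75 mg; cobalt chloride hexahydrate 1.01 mg; L-tryptophan 38.50 mg

Target volume = 125 mL = 0.125 L.
Tris-HCl: C1V1 = C2V2 → 37.9 mM × 125 mL ÷ 2000 mM = 2.37 mL
sodium nitrate: 1.23 g/L × 0.125 L = 0.15375 g = 153.75 mg
cobalt chloride hexahydrate: 8.07 mg/L × 0.125 L = 1.01 mg
L-tryptophan: 0.0308% w/v = 0.308 g/L → 0.308 × 0.125 L = 0.0385 g = 38.50 mg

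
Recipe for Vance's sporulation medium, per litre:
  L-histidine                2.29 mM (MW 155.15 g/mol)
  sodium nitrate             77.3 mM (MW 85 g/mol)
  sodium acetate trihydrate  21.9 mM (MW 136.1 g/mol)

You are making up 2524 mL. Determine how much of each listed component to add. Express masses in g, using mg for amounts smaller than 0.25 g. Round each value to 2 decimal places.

Scale factor relative to 1 L: 2.524.
L-histidine: 2.29 mmol/L × 155.15 g/mol × 2.524 L ÷ 1000 = 0.90 g
sodium nitrate: 77.3 mmol/L × 85 g/mol × 2.524 L ÷ 1000 = 16.58 g
sodium acetate trihydrate: 21.9 mmol/L × 136.1 g/mol × 2.524 L ÷ 1000 = 7.52 g

L-histidine 0.90 g; sodium nitrate 16.58 g; sodium acetate trihydrate 7.52 g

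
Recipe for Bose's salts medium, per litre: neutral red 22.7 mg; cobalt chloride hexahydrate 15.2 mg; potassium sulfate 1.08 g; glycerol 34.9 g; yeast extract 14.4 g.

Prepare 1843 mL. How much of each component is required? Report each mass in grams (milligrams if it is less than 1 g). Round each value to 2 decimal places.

neutral red 41.84 mg; cobalt chloride hexahydrate 28.01 mg; potassium sulfate 1.99 g; glycerol 64.32 g; yeast extract 26.54 g

Scale factor = 1843 mL / 1000 mL = 1.843.
neutral red: 22.7 mg × (1843 mL / 1000 mL) = 41.84 mg
cobalt chloride hexahydrate: 15.2 mg × (1843 mL / 1000 mL) = 28.01 mg
potassium sulfate: 1.08 g × (1843 mL / 1000 mL) = 1.99 g
glycerol: 34.9 g × (1843 mL / 1000 mL) = 64.32 g
yeast extract: 14.4 g × (1843 mL / 1000 mL) = 26.54 g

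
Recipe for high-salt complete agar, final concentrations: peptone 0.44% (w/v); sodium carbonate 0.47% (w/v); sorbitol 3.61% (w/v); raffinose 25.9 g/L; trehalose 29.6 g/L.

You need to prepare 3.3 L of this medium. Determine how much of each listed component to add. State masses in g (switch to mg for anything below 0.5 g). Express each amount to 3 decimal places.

peptone 14.520 g; sodium carbonate 15.510 g; sorbitol 119.130 g; raffinose 85.470 g; trehalose 97.680 g

Working volume: 3.3 L.
peptone: 0.44 g per 100 mL × 3300 mL ÷ 100 = 14.520 g
sodium carbonate: 0.47% w/v = 4.7 g/L → 4.7 × 3.3 L = 15.510 g
sorbitol: 3.61 g per 100 mL × 3300 mL ÷ 100 = 119.130 g
raffinose: 25.9 g/L × 3.3 L = 85.470 g
trehalose: 29.6 g/L × 3.3 L = 97.680 g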